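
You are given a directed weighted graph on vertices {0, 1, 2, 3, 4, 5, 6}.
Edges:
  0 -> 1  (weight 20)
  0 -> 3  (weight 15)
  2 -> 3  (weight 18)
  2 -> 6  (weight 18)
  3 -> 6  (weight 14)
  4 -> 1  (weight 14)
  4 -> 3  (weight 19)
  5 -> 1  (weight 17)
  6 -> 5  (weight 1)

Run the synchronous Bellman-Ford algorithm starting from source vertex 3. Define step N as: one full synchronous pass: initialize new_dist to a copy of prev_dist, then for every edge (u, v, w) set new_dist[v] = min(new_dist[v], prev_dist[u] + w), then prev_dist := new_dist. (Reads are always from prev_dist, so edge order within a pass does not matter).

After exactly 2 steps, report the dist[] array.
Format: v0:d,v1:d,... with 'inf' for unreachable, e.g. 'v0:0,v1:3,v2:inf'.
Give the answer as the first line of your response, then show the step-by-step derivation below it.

v0:inf,v1:inf,v2:inf,v3:0,v4:inf,v5:15,v6:14

step 1: dist = v0:inf,v1:inf,v2:inf,v3:0,v4:inf,v5:inf,v6:14
step 2: dist = v0:inf,v1:inf,v2:inf,v3:0,v4:inf,v5:15,v6:14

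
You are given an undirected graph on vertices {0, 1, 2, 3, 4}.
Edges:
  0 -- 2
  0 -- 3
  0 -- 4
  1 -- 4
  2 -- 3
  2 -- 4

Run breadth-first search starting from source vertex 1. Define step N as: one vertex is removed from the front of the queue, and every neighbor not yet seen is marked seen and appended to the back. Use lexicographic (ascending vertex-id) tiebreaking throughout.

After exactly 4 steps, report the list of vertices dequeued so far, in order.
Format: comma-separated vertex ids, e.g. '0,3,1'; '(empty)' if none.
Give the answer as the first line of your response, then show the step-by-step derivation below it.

1,4,0,2

step 1: dequeue 1; queue=[4]; order=1
step 2: dequeue 4; queue=[0,2]; order=1,4
step 3: dequeue 0; queue=[2,3]; order=1,4,0
step 4: dequeue 2; queue=[3]; order=1,4,0,2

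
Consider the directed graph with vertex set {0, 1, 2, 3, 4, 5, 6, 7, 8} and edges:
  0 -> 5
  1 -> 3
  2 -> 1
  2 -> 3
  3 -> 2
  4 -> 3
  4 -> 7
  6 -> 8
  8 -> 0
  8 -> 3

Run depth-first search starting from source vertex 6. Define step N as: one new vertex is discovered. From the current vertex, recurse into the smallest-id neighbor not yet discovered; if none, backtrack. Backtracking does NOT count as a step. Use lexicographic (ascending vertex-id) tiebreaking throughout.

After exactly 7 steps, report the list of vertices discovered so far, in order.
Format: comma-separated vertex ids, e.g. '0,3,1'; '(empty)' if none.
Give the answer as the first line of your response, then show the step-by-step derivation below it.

6,8,0,5,3,2,1

step 1: discover 6; path=6; order=6
step 2: discover 8; path=6>8; order=6,8
step 3: discover 0; path=6>8>0; order=6,8,0
step 4: discover 5; path=6>8>0>5; order=6,8,0,5
step 5: discover 3; path=6>8>3; order=6,8,0,5,3
step 6: discover 2; path=6>8>3>2; order=6,8,0,5,3,2
step 7: discover 1; path=6>8>3>2>1; order=6,8,0,5,3,2,1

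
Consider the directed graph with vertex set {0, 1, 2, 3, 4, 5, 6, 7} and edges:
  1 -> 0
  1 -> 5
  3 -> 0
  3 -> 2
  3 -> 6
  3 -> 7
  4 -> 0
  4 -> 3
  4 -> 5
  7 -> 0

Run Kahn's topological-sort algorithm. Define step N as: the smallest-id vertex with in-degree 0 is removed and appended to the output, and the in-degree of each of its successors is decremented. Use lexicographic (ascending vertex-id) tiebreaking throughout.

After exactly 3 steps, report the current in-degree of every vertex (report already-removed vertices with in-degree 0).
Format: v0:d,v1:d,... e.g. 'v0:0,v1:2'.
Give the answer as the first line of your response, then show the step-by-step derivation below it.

v0:1,v1:0,v2:0,v3:0,v4:0,v5:0,v6:0,v7:0

step 1: output 1; order=[1]; indeg=(3,0,1,1,0,1,1,1)
step 2: output 4; order=[1,4]; indeg=(2,0,1,0,0,0,1,1)
step 3: output 3; order=[1,4,3]; indeg=(1,0,0,0,0,0,0,0)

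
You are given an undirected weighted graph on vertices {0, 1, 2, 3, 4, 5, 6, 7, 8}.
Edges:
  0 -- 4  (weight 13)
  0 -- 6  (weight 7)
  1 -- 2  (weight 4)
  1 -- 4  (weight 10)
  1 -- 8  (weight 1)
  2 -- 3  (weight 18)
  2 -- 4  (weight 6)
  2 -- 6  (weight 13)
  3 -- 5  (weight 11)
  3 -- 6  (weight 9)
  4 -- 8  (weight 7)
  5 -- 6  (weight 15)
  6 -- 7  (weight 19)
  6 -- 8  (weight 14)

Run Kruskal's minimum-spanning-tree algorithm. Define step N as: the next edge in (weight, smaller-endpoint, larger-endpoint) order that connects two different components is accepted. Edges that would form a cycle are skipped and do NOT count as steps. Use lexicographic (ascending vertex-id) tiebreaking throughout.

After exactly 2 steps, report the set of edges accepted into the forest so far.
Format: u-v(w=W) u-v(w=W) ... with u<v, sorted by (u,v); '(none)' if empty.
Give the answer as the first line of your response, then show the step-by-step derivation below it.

1-2(w=4) 1-8(w=1)

step 1: add edge 1-8 (w=1); MST = {1-8(w=1)}
step 2: add edge 1-2 (w=4); MST = {1-2(w=4) 1-8(w=1)}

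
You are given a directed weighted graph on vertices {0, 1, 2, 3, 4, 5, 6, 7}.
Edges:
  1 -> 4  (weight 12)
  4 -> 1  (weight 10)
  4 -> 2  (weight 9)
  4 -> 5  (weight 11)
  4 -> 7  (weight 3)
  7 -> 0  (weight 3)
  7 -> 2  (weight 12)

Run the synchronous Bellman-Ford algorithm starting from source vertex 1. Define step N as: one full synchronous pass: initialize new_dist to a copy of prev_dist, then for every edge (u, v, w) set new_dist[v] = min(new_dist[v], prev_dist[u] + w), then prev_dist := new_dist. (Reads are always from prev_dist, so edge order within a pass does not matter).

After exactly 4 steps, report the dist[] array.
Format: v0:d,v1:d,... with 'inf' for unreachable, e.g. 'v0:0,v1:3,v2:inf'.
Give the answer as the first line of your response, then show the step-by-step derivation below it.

v0:18,v1:0,v2:21,v3:inf,v4:12,v5:23,v6:inf,v7:15

step 1: dist = v0:inf,v1:0,v2:inf,v3:inf,v4:12,v5:inf,v6:inf,v7:inf
step 2: dist = v0:inf,v1:0,v2:21,v3:inf,v4:12,v5:23,v6:inf,v7:15
step 3: dist = v0:18,v1:0,v2:21,v3:inf,v4:12,v5:23,v6:inf,v7:15
step 4: dist = v0:18,v1:0,v2:21,v3:inf,v4:12,v5:23,v6:inf,v7:15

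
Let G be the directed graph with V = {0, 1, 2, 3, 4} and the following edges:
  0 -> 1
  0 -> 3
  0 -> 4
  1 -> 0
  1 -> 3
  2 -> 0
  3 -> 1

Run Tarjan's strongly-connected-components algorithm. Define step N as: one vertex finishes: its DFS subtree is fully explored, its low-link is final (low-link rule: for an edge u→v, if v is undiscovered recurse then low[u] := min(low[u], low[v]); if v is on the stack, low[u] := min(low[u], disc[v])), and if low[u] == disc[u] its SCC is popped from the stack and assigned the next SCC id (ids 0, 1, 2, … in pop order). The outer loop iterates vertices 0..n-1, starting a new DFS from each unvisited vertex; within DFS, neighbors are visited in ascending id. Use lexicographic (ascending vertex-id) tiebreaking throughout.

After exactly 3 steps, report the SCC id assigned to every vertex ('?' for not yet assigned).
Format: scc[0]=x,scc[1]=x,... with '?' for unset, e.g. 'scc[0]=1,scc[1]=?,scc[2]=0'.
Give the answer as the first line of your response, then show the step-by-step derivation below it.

scc[0]=?,scc[1]=?,scc[2]=?,scc[3]=?,scc[4]=0

step 1: low=(low[0]=0,low[1]=0,low[2]=?,low[3]=1,low[4]=?); scc=(scc[0]=?,scc[1]=?,scc[2]=?,scc[3]=?,scc[4]=?)
step 2: low=(low[0]=0,low[1]=0,low[2]=?,low[3]=1,low[4]=?); scc=(scc[0]=?,scc[1]=?,scc[2]=?,scc[3]=?,scc[4]=?)
step 3: low=(low[0]=0,low[1]=0,low[2]=?,low[3]=1,low[4]=3); scc=(scc[0]=?,scc[1]=?,scc[2]=?,scc[3]=?,scc[4]=0)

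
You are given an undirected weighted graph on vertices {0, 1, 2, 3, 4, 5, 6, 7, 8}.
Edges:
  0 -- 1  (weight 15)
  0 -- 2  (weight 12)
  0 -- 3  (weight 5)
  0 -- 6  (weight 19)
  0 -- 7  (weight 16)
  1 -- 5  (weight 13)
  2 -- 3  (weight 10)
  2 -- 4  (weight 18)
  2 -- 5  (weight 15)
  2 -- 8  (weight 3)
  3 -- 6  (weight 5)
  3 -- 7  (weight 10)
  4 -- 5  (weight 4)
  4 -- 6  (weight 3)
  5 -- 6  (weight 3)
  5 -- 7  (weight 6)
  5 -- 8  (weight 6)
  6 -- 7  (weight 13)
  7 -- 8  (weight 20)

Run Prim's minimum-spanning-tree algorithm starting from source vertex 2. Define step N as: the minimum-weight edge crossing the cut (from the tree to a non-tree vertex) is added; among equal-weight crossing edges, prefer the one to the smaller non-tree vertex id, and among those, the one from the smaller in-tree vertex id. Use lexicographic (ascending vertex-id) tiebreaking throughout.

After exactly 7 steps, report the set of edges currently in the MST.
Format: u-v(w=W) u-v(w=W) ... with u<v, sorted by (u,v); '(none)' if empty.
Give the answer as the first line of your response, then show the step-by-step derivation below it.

0-3(w=5) 2-8(w=3) 3-6(w=5) 4-6(w=3) 5-6(w=3) 5-7(w=6) 5-8(w=6)

step 1: add edge 2-8 (w=3); MST = {2-8(w=3)}
step 2: add edge 5-8 (w=6); MST = {2-8(w=3) 5-8(w=6)}
step 3: add edge 5-6 (w=3); MST = {2-8(w=3) 5-6(w=3) 5-8(w=6)}
step 4: add edge 4-6 (w=3); MST = {2-8(w=3) 4-6(w=3) 5-6(w=3) 5-8(w=6)}
step 5: add edge 3-6 (w=5); MST = {2-8(w=3) 3-6(w=5) 4-6(w=3) 5-6(w=3) 5-8(w=6)}
step 6: add edge 0-3 (w=5); MST = {0-3(w=5) 2-8(w=3) 3-6(w=5) 4-6(w=3) 5-6(w=3) 5-8(w=6)}
step 7: add edge 5-7 (w=6); MST = {0-3(w=5) 2-8(w=3) 3-6(w=5) 4-6(w=3) 5-6(w=3) 5-7(w=6) 5-8(w=6)}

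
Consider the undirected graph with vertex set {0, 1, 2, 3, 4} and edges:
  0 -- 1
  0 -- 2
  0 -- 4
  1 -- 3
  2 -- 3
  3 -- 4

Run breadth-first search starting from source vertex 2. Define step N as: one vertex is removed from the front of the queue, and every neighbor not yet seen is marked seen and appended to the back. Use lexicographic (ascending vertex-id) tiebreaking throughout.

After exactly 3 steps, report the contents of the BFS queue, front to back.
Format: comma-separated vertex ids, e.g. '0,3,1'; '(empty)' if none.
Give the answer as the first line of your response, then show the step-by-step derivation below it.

1,4

step 1: dequeue 2; queue=[0,3]; order=2
step 2: dequeue 0; queue=[3,1,4]; order=2,0
step 3: dequeue 3; queue=[1,4]; order=2,0,3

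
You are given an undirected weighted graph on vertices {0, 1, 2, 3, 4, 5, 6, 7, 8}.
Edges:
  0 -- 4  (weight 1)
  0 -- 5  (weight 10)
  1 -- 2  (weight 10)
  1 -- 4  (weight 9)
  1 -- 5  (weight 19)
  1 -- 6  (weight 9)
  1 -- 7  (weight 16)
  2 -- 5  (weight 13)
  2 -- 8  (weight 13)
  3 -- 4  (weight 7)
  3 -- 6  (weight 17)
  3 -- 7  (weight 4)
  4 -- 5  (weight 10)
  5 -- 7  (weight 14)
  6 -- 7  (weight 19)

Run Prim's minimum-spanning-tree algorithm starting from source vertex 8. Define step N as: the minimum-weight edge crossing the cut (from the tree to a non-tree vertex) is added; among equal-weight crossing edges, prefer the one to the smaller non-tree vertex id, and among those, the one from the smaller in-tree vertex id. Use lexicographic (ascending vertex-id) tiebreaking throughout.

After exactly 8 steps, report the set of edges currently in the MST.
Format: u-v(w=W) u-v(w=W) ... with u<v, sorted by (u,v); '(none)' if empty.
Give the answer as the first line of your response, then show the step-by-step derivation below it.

0-4(w=1) 0-5(w=10) 1-2(w=10) 1-4(w=9) 1-6(w=9) 2-8(w=13) 3-4(w=7) 3-7(w=4)

step 1: add edge 2-8 (w=13); MST = {2-8(w=13)}
step 2: add edge 1-2 (w=10); MST = {1-2(w=10) 2-8(w=13)}
step 3: add edge 1-4 (w=9); MST = {1-2(w=10) 1-4(w=9) 2-8(w=13)}
step 4: add edge 0-4 (w=1); MST = {0-4(w=1) 1-2(w=10) 1-4(w=9) 2-8(w=13)}
step 5: add edge 3-4 (w=7); MST = {0-4(w=1) 1-2(w=10) 1-4(w=9) 2-8(w=13) 3-4(w=7)}
step 6: add edge 3-7 (w=4); MST = {0-4(w=1) 1-2(w=10) 1-4(w=9) 2-8(w=13) 3-4(w=7) 3-7(w=4)}
step 7: add edge 1-6 (w=9); MST = {0-4(w=1) 1-2(w=10) 1-4(w=9) 1-6(w=9) 2-8(w=13) 3-4(w=7) 3-7(w=4)}
step 8: add edge 0-5 (w=10); MST = {0-4(w=1) 0-5(w=10) 1-2(w=10) 1-4(w=9) 1-6(w=9) 2-8(w=13) 3-4(w=7) 3-7(w=4)}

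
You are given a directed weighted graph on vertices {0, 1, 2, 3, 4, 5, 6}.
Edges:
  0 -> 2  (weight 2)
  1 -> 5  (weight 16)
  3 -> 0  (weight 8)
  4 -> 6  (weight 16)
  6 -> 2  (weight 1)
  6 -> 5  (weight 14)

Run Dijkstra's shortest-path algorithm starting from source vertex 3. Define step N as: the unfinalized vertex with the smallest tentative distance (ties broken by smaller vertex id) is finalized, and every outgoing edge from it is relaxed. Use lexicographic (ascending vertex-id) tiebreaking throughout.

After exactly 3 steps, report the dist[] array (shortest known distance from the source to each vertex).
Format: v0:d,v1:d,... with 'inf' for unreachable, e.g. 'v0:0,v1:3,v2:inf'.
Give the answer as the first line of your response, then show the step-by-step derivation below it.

v0:8,v1:inf,v2:10,v3:0,v4:inf,v5:inf,v6:inf

step 1: dist = v0:8,v1:inf,v2:inf,v3:0,v4:inf,v5:inf,v6:inf
step 2: dist = v0:8,v1:inf,v2:10,v3:0,v4:inf,v5:inf,v6:inf
step 3: dist = v0:8,v1:inf,v2:10,v3:0,v4:inf,v5:inf,v6:inf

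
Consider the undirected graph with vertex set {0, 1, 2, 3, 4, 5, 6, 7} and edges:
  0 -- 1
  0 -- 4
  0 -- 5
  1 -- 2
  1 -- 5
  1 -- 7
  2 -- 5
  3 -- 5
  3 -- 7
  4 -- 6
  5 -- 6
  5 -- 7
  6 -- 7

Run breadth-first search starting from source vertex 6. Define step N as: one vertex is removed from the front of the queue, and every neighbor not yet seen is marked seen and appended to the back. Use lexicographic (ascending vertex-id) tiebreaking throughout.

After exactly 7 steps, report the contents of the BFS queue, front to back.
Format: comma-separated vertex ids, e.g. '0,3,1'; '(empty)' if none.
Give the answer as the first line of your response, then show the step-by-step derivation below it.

3

step 1: dequeue 6; queue=[4,5,7]; order=6
step 2: dequeue 4; queue=[5,7,0]; order=6,4
step 3: dequeue 5; queue=[7,0,1,2,3]; order=6,4,5
step 4: dequeue 7; queue=[0,1,2,3]; order=6,4,5,7
step 5: dequeue 0; queue=[1,2,3]; order=6,4,5,7,0
step 6: dequeue 1; queue=[2,3]; order=6,4,5,7,0,1
step 7: dequeue 2; queue=[3]; order=6,4,5,7,0,1,2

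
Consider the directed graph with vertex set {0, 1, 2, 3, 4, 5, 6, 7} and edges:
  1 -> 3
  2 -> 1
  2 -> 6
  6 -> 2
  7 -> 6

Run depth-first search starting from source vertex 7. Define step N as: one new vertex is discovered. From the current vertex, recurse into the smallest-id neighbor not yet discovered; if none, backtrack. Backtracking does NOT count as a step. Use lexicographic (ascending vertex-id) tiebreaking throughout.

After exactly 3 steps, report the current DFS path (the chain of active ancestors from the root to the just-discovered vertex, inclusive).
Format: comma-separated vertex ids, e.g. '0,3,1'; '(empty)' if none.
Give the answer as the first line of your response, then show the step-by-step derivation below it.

7,6,2

step 1: discover 7; path=7; order=7
step 2: discover 6; path=7>6; order=7,6
step 3: discover 2; path=7>6>2; order=7,6,2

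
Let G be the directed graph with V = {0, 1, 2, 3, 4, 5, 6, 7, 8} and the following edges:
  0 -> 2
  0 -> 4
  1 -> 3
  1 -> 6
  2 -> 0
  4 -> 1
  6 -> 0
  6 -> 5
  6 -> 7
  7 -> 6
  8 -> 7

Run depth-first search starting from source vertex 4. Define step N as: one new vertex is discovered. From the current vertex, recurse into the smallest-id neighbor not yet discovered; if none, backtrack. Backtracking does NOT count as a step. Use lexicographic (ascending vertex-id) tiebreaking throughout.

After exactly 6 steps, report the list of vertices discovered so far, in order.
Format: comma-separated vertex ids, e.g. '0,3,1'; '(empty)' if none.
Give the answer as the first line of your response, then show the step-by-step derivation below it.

4,1,3,6,0,2

step 1: discover 4; path=4; order=4
step 2: discover 1; path=4>1; order=4,1
step 3: discover 3; path=4>1>3; order=4,1,3
step 4: discover 6; path=4>1>6; order=4,1,3,6
step 5: discover 0; path=4>1>6>0; order=4,1,3,6,0
step 6: discover 2; path=4>1>6>0>2; order=4,1,3,6,0,2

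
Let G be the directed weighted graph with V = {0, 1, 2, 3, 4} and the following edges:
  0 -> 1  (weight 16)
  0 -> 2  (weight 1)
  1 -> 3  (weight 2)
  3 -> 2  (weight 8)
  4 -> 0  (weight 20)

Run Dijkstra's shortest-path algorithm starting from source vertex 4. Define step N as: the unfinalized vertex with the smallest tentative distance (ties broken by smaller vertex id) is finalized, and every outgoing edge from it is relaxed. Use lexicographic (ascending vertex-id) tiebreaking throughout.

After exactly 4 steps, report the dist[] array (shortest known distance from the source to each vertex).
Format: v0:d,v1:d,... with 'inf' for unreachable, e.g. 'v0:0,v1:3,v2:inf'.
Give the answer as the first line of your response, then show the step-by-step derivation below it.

v0:20,v1:36,v2:21,v3:38,v4:0

step 1: dist = v0:20,v1:inf,v2:inf,v3:inf,v4:0
step 2: dist = v0:20,v1:36,v2:21,v3:inf,v4:0
step 3: dist = v0:20,v1:36,v2:21,v3:inf,v4:0
step 4: dist = v0:20,v1:36,v2:21,v3:38,v4:0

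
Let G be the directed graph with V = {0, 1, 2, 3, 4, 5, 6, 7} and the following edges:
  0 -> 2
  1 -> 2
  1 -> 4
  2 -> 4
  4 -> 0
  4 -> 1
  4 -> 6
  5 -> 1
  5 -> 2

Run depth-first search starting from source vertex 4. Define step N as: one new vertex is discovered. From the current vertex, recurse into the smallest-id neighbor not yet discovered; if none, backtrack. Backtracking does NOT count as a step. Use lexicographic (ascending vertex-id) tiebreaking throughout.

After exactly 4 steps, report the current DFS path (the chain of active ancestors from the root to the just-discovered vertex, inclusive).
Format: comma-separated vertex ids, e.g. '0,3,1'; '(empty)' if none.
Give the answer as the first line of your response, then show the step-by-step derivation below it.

4,1

step 1: discover 4; path=4; order=4
step 2: discover 0; path=4>0; order=4,0
step 3: discover 2; path=4>0>2; order=4,0,2
step 4: discover 1; path=4>1; order=4,0,2,1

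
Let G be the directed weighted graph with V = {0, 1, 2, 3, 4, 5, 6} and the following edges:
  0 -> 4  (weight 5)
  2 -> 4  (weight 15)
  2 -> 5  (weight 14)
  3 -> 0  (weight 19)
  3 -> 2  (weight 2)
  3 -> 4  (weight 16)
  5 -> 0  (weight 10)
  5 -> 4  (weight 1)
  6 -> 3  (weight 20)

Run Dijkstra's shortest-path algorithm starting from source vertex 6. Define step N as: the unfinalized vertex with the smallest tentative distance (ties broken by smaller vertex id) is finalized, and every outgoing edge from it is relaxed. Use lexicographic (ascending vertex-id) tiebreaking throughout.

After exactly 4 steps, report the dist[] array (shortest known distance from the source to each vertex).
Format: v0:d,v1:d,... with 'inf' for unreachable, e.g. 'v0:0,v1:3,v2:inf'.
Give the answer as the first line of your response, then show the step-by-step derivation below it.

v0:39,v1:inf,v2:22,v3:20,v4:36,v5:36,v6:0

step 1: dist = v0:inf,v1:inf,v2:inf,v3:20,v4:inf,v5:inf,v6:0
step 2: dist = v0:39,v1:inf,v2:22,v3:20,v4:36,v5:inf,v6:0
step 3: dist = v0:39,v1:inf,v2:22,v3:20,v4:36,v5:36,v6:0
step 4: dist = v0:39,v1:inf,v2:22,v3:20,v4:36,v5:36,v6:0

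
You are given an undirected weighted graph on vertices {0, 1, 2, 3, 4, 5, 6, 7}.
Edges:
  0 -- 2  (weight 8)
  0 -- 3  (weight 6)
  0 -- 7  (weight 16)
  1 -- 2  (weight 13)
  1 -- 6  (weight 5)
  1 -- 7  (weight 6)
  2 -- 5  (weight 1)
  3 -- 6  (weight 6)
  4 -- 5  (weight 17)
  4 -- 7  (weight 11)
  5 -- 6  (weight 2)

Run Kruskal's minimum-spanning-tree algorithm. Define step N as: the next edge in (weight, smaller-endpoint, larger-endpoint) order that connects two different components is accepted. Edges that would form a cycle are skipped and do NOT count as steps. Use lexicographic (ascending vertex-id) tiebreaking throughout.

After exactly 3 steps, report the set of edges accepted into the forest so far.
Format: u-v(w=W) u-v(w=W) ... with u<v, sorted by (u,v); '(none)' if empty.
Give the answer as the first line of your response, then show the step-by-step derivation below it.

1-6(w=5) 2-5(w=1) 5-6(w=2)

step 1: add edge 2-5 (w=1); MST = {2-5(w=1)}
step 2: add edge 5-6 (w=2); MST = {2-5(w=1) 5-6(w=2)}
step 3: add edge 1-6 (w=5); MST = {1-6(w=5) 2-5(w=1) 5-6(w=2)}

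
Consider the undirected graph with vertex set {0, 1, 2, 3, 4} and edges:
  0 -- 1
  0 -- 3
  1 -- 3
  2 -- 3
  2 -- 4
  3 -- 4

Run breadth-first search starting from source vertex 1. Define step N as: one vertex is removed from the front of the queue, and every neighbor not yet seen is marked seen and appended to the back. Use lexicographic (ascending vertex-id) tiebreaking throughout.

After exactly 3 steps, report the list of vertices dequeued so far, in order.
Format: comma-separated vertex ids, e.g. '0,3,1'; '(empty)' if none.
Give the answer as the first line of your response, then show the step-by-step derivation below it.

1,0,3

step 1: dequeue 1; queue=[0,3]; order=1
step 2: dequeue 0; queue=[3]; order=1,0
step 3: dequeue 3; queue=[2,4]; order=1,0,3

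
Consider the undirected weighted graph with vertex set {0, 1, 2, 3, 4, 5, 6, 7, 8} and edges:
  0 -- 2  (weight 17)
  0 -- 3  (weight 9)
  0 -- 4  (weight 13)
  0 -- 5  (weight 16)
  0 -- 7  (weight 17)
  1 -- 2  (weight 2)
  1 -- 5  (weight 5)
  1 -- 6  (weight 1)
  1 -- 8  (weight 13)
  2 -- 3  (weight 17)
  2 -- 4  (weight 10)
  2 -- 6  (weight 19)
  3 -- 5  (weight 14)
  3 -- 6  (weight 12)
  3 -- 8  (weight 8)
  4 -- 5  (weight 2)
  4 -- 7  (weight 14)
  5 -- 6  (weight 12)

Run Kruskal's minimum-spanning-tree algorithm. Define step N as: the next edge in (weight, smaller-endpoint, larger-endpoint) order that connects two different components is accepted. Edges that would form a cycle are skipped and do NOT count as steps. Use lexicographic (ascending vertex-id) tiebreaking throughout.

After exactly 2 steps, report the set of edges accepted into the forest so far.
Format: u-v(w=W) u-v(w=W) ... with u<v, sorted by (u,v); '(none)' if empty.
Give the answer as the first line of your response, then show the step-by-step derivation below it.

1-2(w=2) 1-6(w=1)

step 1: add edge 1-6 (w=1); MST = {1-6(w=1)}
step 2: add edge 1-2 (w=2); MST = {1-2(w=2) 1-6(w=1)}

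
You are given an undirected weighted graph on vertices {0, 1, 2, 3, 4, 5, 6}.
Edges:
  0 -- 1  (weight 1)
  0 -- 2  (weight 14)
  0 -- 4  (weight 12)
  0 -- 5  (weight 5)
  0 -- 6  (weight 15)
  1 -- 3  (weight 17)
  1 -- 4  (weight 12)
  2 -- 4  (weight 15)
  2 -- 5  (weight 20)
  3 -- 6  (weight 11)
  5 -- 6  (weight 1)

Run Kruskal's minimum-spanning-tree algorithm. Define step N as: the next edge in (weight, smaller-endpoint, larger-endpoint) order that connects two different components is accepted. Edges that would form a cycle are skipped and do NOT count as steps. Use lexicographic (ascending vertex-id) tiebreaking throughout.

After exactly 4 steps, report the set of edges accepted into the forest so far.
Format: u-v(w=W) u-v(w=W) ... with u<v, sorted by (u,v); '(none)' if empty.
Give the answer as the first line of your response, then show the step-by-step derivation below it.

0-1(w=1) 0-5(w=5) 3-6(w=11) 5-6(w=1)

step 1: add edge 0-1 (w=1); MST = {0-1(w=1)}
step 2: add edge 5-6 (w=1); MST = {0-1(w=1) 5-6(w=1)}
step 3: add edge 0-5 (w=5); MST = {0-1(w=1) 0-5(w=5) 5-6(w=1)}
step 4: add edge 3-6 (w=11); MST = {0-1(w=1) 0-5(w=5) 3-6(w=11) 5-6(w=1)}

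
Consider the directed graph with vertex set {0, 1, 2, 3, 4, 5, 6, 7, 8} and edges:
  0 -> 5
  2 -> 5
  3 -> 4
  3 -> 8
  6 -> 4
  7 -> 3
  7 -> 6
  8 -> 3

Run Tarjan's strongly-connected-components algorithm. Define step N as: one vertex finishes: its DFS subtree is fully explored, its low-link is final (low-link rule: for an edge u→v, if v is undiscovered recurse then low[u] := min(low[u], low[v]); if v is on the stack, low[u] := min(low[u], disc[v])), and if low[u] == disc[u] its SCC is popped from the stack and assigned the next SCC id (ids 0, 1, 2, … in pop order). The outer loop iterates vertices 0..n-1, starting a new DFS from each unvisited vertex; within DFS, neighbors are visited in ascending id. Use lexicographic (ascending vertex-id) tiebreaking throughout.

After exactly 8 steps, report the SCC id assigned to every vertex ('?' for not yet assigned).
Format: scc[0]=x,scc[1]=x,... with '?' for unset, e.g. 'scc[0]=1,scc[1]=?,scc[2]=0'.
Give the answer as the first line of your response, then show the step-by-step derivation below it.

scc[0]=1,scc[1]=2,scc[2]=3,scc[3]=5,scc[4]=4,scc[5]=0,scc[6]=6,scc[7]=?,scc[8]=5

step 1: low=(low[0]=0,low[1]=?,low[2]=?,low[3]=?,low[4]=?,low[5]=1,low[6]=?,low[7]=?,low[8]=?); scc=(scc[0]=?,scc[1]=?,scc[2]=?,scc[3]=?,scc[4]=?,scc[5]=0,scc[6]=?,scc[7]=?,scc[8]=?)
step 2: low=(low[0]=0,low[1]=?,low[2]=?,low[3]=?,low[4]=?,low[5]=1,low[6]=?,low[7]=?,low[8]=?); scc=(scc[0]=1,scc[1]=?,scc[2]=?,scc[3]=?,scc[4]=?,scc[5]=0,scc[6]=?,scc[7]=?,scc[8]=?)
step 3: low=(low[0]=0,low[1]=2,low[2]=?,low[3]=?,low[4]=?,low[5]=1,low[6]=?,low[7]=?,low[8]=?); scc=(scc[0]=1,scc[1]=2,scc[2]=?,scc[3]=?,scc[4]=?,scc[5]=0,scc[6]=?,scc[7]=?,scc[8]=?)
step 4: low=(low[0]=0,low[1]=2,low[2]=3,low[3]=?,low[4]=?,low[5]=1,low[6]=?,low[7]=?,low[8]=?); scc=(scc[0]=1,scc[1]=2,scc[2]=3,scc[3]=?,scc[4]=?,scc[5]=0,scc[6]=?,scc[7]=?,scc[8]=?)
step 5: low=(low[0]=0,low[1]=2,low[2]=3,low[3]=4,low[4]=5,low[5]=1,low[6]=?,low[7]=?,low[8]=?); scc=(scc[0]=1,scc[1]=2,scc[2]=3,scc[3]=?,scc[4]=4,scc[5]=0,scc[6]=?,scc[7]=?,scc[8]=?)
step 6: low=(low[0]=0,low[1]=2,low[2]=3,low[3]=4,low[4]=5,low[5]=1,low[6]=?,low[7]=?,low[8]=4); scc=(scc[0]=1,scc[1]=2,scc[2]=3,scc[3]=?,scc[4]=4,scc[5]=0,scc[6]=?,scc[7]=?,scc[8]=?)
step 7: low=(low[0]=0,low[1]=2,low[2]=3,low[3]=4,low[4]=5,low[5]=1,low[6]=?,low[7]=?,low[8]=4); scc=(scc[0]=1,scc[1]=2,scc[2]=3,scc[3]=5,scc[4]=4,scc[5]=0,scc[6]=?,scc[7]=?,scc[8]=5)
step 8: low=(low[0]=0,low[1]=2,low[2]=3,low[3]=4,low[4]=5,low[5]=1,low[6]=7,low[7]=?,low[8]=4); scc=(scc[0]=1,scc[1]=2,scc[2]=3,scc[3]=5,scc[4]=4,scc[5]=0,scc[6]=6,scc[7]=?,scc[8]=5)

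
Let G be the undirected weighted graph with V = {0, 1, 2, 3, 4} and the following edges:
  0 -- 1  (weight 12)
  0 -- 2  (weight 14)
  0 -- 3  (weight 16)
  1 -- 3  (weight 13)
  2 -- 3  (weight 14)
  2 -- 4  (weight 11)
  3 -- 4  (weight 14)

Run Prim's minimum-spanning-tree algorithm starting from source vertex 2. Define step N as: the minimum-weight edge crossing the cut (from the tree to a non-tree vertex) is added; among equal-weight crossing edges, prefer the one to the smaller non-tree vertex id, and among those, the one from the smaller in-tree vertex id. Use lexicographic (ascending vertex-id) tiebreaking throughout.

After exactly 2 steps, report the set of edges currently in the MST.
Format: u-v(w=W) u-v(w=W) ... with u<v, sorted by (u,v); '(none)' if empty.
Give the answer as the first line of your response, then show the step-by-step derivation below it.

0-2(w=14) 2-4(w=11)

step 1: add edge 2-4 (w=11); MST = {2-4(w=11)}
step 2: add edge 0-2 (w=14); MST = {0-2(w=14) 2-4(w=11)}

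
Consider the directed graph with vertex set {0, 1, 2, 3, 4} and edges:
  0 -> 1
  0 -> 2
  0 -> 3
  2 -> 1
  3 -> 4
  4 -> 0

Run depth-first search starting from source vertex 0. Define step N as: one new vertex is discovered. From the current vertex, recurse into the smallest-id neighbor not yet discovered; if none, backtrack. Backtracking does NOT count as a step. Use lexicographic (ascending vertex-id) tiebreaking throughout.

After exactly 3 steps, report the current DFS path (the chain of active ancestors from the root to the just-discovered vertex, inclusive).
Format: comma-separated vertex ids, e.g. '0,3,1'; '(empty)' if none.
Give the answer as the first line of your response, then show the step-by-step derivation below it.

0,2

step 1: discover 0; path=0; order=0
step 2: discover 1; path=0>1; order=0,1
step 3: discover 2; path=0>2; order=0,1,2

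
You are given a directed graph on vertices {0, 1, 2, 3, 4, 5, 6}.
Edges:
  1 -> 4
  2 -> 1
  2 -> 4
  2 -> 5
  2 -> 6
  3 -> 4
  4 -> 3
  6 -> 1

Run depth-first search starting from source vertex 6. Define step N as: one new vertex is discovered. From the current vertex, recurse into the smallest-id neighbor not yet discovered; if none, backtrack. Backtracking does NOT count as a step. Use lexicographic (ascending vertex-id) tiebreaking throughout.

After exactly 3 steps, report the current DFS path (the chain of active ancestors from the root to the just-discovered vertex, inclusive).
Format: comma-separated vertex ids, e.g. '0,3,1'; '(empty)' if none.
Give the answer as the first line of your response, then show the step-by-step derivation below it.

6,1,4

step 1: discover 6; path=6; order=6
step 2: discover 1; path=6>1; order=6,1
step 3: discover 4; path=6>1>4; order=6,1,4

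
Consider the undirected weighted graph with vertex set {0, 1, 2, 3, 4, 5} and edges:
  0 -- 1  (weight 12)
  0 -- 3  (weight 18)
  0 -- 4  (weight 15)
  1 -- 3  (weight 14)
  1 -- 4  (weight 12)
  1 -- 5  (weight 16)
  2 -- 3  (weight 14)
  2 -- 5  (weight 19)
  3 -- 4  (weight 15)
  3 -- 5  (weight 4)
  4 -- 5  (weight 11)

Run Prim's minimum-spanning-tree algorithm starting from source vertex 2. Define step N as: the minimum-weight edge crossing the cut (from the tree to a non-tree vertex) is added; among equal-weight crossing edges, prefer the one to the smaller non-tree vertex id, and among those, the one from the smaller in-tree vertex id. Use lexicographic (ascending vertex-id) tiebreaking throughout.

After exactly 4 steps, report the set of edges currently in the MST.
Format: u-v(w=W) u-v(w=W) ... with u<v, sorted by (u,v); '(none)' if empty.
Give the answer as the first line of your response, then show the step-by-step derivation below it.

1-4(w=12) 2-3(w=14) 3-5(w=4) 4-5(w=11)

step 1: add edge 2-3 (w=14); MST = {2-3(w=14)}
step 2: add edge 3-5 (w=4); MST = {2-3(w=14) 3-5(w=4)}
step 3: add edge 4-5 (w=11); MST = {2-3(w=14) 3-5(w=4) 4-5(w=11)}
step 4: add edge 1-4 (w=12); MST = {1-4(w=12) 2-3(w=14) 3-5(w=4) 4-5(w=11)}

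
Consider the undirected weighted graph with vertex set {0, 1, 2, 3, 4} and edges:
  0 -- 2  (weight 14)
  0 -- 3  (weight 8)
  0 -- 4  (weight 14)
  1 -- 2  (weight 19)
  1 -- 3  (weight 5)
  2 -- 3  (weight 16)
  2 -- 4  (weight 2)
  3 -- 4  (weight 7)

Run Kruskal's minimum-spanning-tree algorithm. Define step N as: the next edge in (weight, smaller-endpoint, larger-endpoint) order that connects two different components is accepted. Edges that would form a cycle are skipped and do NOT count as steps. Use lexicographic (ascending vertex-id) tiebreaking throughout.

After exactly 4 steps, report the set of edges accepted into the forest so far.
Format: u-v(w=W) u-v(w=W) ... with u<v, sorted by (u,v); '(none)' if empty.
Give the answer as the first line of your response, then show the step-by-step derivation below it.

0-3(w=8) 1-3(w=5) 2-4(w=2) 3-4(w=7)

step 1: add edge 2-4 (w=2); MST = {2-4(w=2)}
step 2: add edge 1-3 (w=5); MST = {1-3(w=5) 2-4(w=2)}
step 3: add edge 3-4 (w=7); MST = {1-3(w=5) 2-4(w=2) 3-4(w=7)}
step 4: add edge 0-3 (w=8); MST = {0-3(w=8) 1-3(w=5) 2-4(w=2) 3-4(w=7)}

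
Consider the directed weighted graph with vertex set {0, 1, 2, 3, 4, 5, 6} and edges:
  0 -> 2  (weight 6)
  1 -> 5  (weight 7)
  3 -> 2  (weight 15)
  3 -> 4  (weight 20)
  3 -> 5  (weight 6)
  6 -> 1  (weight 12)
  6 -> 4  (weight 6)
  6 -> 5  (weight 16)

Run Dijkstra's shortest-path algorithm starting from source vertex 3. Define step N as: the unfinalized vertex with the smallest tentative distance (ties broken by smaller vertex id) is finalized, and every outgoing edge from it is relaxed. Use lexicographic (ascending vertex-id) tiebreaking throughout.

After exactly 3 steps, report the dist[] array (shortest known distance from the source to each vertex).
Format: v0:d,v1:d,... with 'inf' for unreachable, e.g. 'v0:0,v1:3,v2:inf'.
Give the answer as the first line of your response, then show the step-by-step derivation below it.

v0:inf,v1:inf,v2:15,v3:0,v4:20,v5:6,v6:inf

step 1: dist = v0:inf,v1:inf,v2:15,v3:0,v4:20,v5:6,v6:inf
step 2: dist = v0:inf,v1:inf,v2:15,v3:0,v4:20,v5:6,v6:inf
step 3: dist = v0:inf,v1:inf,v2:15,v3:0,v4:20,v5:6,v6:inf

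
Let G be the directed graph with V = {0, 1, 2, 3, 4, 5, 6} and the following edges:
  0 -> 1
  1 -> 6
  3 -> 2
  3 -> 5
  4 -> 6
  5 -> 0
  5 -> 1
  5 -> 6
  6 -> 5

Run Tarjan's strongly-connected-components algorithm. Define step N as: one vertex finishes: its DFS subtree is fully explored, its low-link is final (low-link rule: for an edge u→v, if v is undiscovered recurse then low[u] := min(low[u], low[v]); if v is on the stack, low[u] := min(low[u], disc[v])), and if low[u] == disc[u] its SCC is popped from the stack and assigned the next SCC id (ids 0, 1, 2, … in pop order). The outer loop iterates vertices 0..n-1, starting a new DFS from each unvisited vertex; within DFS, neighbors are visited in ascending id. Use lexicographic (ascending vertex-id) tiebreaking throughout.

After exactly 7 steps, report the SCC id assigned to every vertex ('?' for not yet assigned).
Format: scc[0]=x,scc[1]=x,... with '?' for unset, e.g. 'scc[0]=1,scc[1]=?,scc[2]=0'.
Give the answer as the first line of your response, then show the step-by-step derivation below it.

scc[0]=0,scc[1]=0,scc[2]=1,scc[3]=2,scc[4]=3,scc[5]=0,scc[6]=0

step 1: low=(low[0]=0,low[1]=1,low[2]=?,low[3]=?,low[4]=?,low[5]=0,low[6]=2); scc=(scc[0]=?,scc[1]=?,scc[2]=?,scc[3]=?,scc[4]=?,scc[5]=?,scc[6]=?)
step 2: low=(low[0]=0,low[1]=1,low[2]=?,low[3]=?,low[4]=?,low[5]=0,low[6]=0); scc=(scc[0]=?,scc[1]=?,scc[2]=?,scc[3]=?,scc[4]=?,scc[5]=?,scc[6]=?)
step 3: low=(low[0]=0,low[1]=0,low[2]=?,low[3]=?,low[4]=?,low[5]=0,low[6]=0); scc=(scc[0]=?,scc[1]=?,scc[2]=?,scc[3]=?,scc[4]=?,scc[5]=?,scc[6]=?)
step 4: low=(low[0]=0,low[1]=0,low[2]=?,low[3]=?,low[4]=?,low[5]=0,low[6]=0); scc=(scc[0]=0,scc[1]=0,scc[2]=?,scc[3]=?,scc[4]=?,scc[5]=0,scc[6]=0)
step 5: low=(low[0]=0,low[1]=0,low[2]=4,low[3]=?,low[4]=?,low[5]=0,low[6]=0); scc=(scc[0]=0,scc[1]=0,scc[2]=1,scc[3]=?,scc[4]=?,scc[5]=0,scc[6]=0)
step 6: low=(low[0]=0,low[1]=0,low[2]=4,low[3]=5,low[4]=?,low[5]=0,low[6]=0); scc=(scc[0]=0,scc[1]=0,scc[2]=1,scc[3]=2,scc[4]=?,scc[5]=0,scc[6]=0)
step 7: low=(low[0]=0,low[1]=0,low[2]=4,low[3]=5,low[4]=6,low[5]=0,low[6]=0); scc=(scc[0]=0,scc[1]=0,scc[2]=1,scc[3]=2,scc[4]=3,scc[5]=0,scc[6]=0)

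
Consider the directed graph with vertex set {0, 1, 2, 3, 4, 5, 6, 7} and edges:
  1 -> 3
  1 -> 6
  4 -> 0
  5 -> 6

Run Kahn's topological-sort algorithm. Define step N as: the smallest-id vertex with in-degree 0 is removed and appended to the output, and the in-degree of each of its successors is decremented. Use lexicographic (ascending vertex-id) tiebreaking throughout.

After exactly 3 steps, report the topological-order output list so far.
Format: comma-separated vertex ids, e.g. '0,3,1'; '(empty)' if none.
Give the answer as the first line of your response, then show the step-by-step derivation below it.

1,2,3

step 1: output 1; order=[1]; indeg=(1,0,0,0,0,0,1,0)
step 2: output 2; order=[1,2]; indeg=(1,0,0,0,0,0,1,0)
step 3: output 3; order=[1,2,3]; indeg=(1,0,0,0,0,0,1,0)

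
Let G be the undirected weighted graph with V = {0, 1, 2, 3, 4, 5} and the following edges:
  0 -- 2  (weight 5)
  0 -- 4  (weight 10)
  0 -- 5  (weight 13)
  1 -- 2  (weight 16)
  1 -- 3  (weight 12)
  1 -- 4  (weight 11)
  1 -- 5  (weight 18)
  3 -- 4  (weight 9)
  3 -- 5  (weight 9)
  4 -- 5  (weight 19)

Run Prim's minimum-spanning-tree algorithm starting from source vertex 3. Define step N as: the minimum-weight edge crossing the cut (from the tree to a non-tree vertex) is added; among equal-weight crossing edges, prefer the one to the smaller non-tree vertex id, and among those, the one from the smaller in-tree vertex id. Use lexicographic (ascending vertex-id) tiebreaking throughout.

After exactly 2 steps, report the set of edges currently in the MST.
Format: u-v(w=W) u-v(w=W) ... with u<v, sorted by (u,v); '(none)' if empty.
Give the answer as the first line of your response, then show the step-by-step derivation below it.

3-4(w=9) 3-5(w=9)

step 1: add edge 3-4 (w=9); MST = {3-4(w=9)}
step 2: add edge 3-5 (w=9); MST = {3-4(w=9) 3-5(w=9)}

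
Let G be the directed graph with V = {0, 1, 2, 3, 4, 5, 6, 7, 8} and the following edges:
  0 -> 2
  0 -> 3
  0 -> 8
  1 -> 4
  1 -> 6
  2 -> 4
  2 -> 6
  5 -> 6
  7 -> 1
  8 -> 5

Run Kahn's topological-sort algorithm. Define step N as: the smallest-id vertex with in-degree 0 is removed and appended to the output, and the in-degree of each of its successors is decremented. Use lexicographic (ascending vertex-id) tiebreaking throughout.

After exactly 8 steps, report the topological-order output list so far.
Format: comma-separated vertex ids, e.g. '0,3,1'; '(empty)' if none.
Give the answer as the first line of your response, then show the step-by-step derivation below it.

0,2,3,7,1,4,8,5

step 1: output 0; order=[0]; indeg=(0,1,0,0,2,1,3,0,0)
step 2: output 2; order=[0,2]; indeg=(0,1,0,0,1,1,2,0,0)
step 3: output 3; order=[0,2,3]; indeg=(0,1,0,0,1,1,2,0,0)
step 4: output 7; order=[0,2,3,7]; indeg=(0,0,0,0,1,1,2,0,0)
step 5: output 1; order=[0,2,3,7,1]; indeg=(0,0,0,0,0,1,1,0,0)
step 6: output 4; order=[0,2,3,7,1,4]; indeg=(0,0,0,0,0,1,1,0,0)
step 7: output 8; order=[0,2,3,7,1,4,8]; indeg=(0,0,0,0,0,0,1,0,0)
step 8: output 5; order=[0,2,3,7,1,4,8,5]; indeg=(0,0,0,0,0,0,0,0,0)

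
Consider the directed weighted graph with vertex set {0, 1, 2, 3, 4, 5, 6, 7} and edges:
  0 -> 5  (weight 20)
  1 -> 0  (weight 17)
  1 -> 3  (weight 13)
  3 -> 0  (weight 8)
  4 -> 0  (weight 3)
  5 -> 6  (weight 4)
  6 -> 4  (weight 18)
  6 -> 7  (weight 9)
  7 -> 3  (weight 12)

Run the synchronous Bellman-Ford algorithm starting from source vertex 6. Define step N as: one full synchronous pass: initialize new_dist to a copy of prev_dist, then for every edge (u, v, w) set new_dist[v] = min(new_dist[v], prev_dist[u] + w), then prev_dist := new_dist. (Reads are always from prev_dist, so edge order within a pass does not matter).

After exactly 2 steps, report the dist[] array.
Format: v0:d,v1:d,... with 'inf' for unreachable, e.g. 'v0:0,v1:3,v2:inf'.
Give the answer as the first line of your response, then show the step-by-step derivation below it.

v0:21,v1:inf,v2:inf,v3:21,v4:18,v5:inf,v6:0,v7:9

step 1: dist = v0:inf,v1:inf,v2:inf,v3:inf,v4:18,v5:inf,v6:0,v7:9
step 2: dist = v0:21,v1:inf,v2:inf,v3:21,v4:18,v5:inf,v6:0,v7:9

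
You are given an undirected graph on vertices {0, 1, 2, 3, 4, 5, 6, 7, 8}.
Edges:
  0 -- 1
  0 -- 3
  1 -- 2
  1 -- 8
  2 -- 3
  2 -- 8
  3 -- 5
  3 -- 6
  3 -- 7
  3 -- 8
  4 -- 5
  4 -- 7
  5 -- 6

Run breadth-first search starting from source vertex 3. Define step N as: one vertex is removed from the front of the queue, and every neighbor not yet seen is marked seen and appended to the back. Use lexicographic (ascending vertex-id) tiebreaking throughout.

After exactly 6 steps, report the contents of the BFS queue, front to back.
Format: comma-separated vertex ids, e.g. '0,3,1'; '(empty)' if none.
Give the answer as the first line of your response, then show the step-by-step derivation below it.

8,1,4

step 1: dequeue 3; queue=[0,2,5,6,7,8]; order=3
step 2: dequeue 0; queue=[2,5,6,7,8,1]; order=3,0
step 3: dequeue 2; queue=[5,6,7,8,1]; order=3,0,2
step 4: dequeue 5; queue=[6,7,8,1,4]; order=3,0,2,5
step 5: dequeue 6; queue=[7,8,1,4]; order=3,0,2,5,6
step 6: dequeue 7; queue=[8,1,4]; order=3,0,2,5,6,7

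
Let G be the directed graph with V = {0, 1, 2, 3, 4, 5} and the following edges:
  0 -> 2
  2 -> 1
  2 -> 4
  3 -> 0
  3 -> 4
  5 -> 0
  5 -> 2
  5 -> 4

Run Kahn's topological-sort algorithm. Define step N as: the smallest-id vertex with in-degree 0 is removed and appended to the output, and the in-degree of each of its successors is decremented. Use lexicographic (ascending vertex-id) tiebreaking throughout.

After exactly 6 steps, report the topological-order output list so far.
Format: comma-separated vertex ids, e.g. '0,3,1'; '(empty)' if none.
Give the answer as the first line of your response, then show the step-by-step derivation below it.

3,5,0,2,1,4

step 1: output 3; order=[3]; indeg=(1,1,2,0,2,0)
step 2: output 5; order=[3,5]; indeg=(0,1,1,0,1,0)
step 3: output 0; order=[3,5,0]; indeg=(0,1,0,0,1,0)
step 4: output 2; order=[3,5,0,2]; indeg=(0,0,0,0,0,0)
step 5: output 1; order=[3,5,0,2,1]; indeg=(0,0,0,0,0,0)
step 6: output 4; order=[3,5,0,2,1,4]; indeg=(0,0,0,0,0,0)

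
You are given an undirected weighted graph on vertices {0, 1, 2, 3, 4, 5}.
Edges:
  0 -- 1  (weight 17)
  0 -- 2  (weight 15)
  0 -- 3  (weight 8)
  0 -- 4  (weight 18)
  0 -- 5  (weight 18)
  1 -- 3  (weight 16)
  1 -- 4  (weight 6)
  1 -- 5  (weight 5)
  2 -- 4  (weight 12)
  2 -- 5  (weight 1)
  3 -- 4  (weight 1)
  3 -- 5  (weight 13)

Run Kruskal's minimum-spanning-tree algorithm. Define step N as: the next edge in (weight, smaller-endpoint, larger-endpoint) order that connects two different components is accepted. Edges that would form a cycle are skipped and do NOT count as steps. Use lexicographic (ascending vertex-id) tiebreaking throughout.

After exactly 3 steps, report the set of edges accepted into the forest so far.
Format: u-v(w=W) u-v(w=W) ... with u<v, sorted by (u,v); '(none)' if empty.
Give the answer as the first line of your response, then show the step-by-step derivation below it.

1-5(w=5) 2-5(w=1) 3-4(w=1)

step 1: add edge 2-5 (w=1); MST = {2-5(w=1)}
step 2: add edge 3-4 (w=1); MST = {2-5(w=1) 3-4(w=1)}
step 3: add edge 1-5 (w=5); MST = {1-5(w=5) 2-5(w=1) 3-4(w=1)}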